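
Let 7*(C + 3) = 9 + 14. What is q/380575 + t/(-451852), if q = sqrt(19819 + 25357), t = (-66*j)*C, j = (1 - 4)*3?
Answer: -297/790741 + 2*sqrt(11294)/380575 ≈ 0.00018289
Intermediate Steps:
j = -9 (j = -3*3 = -9)
C = 2/7 (C = -3 + (9 + 14)/7 = -3 + (1/7)*23 = -3 + 23/7 = 2/7 ≈ 0.28571)
t = 1188/7 (t = -66*(-9)*(2/7) = 594*(2/7) = 1188/7 ≈ 169.71)
q = 2*sqrt(11294) (q = sqrt(45176) = 2*sqrt(11294) ≈ 212.55)
q/380575 + t/(-451852) = (2*sqrt(11294))/380575 + (1188/7)/(-451852) = (2*sqrt(11294))*(1/380575) + (1188/7)*(-1/451852) = 2*sqrt(11294)/380575 - 297/790741 = -297/790741 + 2*sqrt(11294)/380575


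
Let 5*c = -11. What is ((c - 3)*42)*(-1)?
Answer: 1092/5 ≈ 218.40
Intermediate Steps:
c = -11/5 (c = (1/5)*(-11) = -11/5 ≈ -2.2000)
((c - 3)*42)*(-1) = ((-11/5 - 3)*42)*(-1) = -26/5*42*(-1) = -1092/5*(-1) = 1092/5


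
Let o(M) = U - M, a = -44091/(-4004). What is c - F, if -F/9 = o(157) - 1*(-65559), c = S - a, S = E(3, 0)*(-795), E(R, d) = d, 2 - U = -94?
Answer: 2360241837/4004 ≈ 5.8947e+5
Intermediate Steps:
U = 96 (U = 2 - 1*(-94) = 2 + 94 = 96)
a = 44091/4004 (a = -44091*(-1/4004) = 44091/4004 ≈ 11.012)
o(M) = 96 - M
S = 0 (S = 0*(-795) = 0)
c = -44091/4004 (c = 0 - 1*44091/4004 = 0 - 44091/4004 = -44091/4004 ≈ -11.012)
F = -589482 (F = -9*((96 - 1*157) - 1*(-65559)) = -9*((96 - 157) + 65559) = -9*(-61 + 65559) = -9*65498 = -589482)
c - F = -44091/4004 - 1*(-589482) = -44091/4004 + 589482 = 2360241837/4004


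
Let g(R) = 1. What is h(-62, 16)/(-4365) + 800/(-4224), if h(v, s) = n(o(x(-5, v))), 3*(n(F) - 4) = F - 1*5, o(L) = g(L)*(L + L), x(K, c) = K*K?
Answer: -37211/192060 ≈ -0.19375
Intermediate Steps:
x(K, c) = K²
o(L) = 2*L (o(L) = 1*(L + L) = 1*(2*L) = 2*L)
n(F) = 7/3 + F/3 (n(F) = 4 + (F - 1*5)/3 = 4 + (F - 5)/3 = 4 + (-5 + F)/3 = 4 + (-5/3 + F/3) = 7/3 + F/3)
h(v, s) = 19 (h(v, s) = 7/3 + (2*(-5)²)/3 = 7/3 + (2*25)/3 = 7/3 + (⅓)*50 = 7/3 + 50/3 = 19)
h(-62, 16)/(-4365) + 800/(-4224) = 19/(-4365) + 800/(-4224) = 19*(-1/4365) + 800*(-1/4224) = -19/4365 - 25/132 = -37211/192060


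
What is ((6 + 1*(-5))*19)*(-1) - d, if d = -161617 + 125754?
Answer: 35844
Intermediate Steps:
d = -35863
((6 + 1*(-5))*19)*(-1) - d = ((6 + 1*(-5))*19)*(-1) - 1*(-35863) = ((6 - 5)*19)*(-1) + 35863 = (1*19)*(-1) + 35863 = 19*(-1) + 35863 = -19 + 35863 = 35844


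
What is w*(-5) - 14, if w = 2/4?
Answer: -33/2 ≈ -16.500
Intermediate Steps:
w = ½ (w = 2*(¼) = ½ ≈ 0.50000)
w*(-5) - 14 = (½)*(-5) - 14 = -5/2 - 14 = -33/2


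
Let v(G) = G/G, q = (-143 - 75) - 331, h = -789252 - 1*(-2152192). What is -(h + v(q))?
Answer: -1362941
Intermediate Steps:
h = 1362940 (h = -789252 + 2152192 = 1362940)
q = -549 (q = -218 - 331 = -549)
v(G) = 1
-(h + v(q)) = -(1362940 + 1) = -1*1362941 = -1362941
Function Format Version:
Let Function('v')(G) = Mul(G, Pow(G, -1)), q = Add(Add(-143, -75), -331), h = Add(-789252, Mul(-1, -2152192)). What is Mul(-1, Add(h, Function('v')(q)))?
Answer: -1362941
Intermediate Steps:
h = 1362940 (h = Add(-789252, 2152192) = 1362940)
q = -549 (q = Add(-218, -331) = -549)
Function('v')(G) = 1
Mul(-1, Add(h, Function('v')(q))) = Mul(-1, Add(1362940, 1)) = Mul(-1, 1362941) = -1362941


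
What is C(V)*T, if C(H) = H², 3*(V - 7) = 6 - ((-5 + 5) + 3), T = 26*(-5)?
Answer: -8320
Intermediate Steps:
T = -130
V = 8 (V = 7 + (6 - ((-5 + 5) + 3))/3 = 7 + (6 - (0 + 3))/3 = 7 + (6 - 1*3)/3 = 7 + (6 - 3)/3 = 7 + (⅓)*3 = 7 + 1 = 8)
C(V)*T = 8²*(-130) = 64*(-130) = -8320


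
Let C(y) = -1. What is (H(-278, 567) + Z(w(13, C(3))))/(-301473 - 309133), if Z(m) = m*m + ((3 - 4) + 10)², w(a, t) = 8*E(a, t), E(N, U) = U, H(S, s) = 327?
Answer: -236/305303 ≈ -0.00077300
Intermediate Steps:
w(a, t) = 8*t
Z(m) = 81 + m² (Z(m) = m² + (-1 + 10)² = m² + 9² = m² + 81 = 81 + m²)
(H(-278, 567) + Z(w(13, C(3))))/(-301473 - 309133) = (327 + (81 + (8*(-1))²))/(-301473 - 309133) = (327 + (81 + (-8)²))/(-610606) = (327 + (81 + 64))*(-1/610606) = (327 + 145)*(-1/610606) = 472*(-1/610606) = -236/305303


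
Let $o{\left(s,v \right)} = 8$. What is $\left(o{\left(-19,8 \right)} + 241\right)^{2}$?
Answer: $62001$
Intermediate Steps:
$\left(o{\left(-19,8 \right)} + 241\right)^{2} = \left(8 + 241\right)^{2} = 249^{2} = 62001$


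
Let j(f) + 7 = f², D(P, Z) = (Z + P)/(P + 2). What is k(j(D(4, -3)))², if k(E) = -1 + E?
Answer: 82369/1296 ≈ 63.556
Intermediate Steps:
D(P, Z) = (P + Z)/(2 + P)
j(f) = -7 + f²
k(j(D(4, -3)))² = (-1 + (-7 + ((4 - 3)/(2 + 4))²))² = (-1 + (-7 + (1/6)²))² = (-1 + (-7 + ((⅙)*1)²))² = (-1 + (-7 + (⅙)²))² = (-1 + (-7 + 1/36))² = (-1 - 251/36)² = (-287/36)² = 82369/1296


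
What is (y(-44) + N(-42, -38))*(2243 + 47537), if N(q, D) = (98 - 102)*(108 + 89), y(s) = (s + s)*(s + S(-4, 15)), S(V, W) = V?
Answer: 171044080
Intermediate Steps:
y(s) = 2*s*(-4 + s) (y(s) = (s + s)*(s - 4) = (2*s)*(-4 + s) = 2*s*(-4 + s))
N(q, D) = -788 (N(q, D) = -4*197 = -788)
(y(-44) + N(-42, -38))*(2243 + 47537) = (2*(-44)*(-4 - 44) - 788)*(2243 + 47537) = (2*(-44)*(-48) - 788)*49780 = (4224 - 788)*49780 = 3436*49780 = 171044080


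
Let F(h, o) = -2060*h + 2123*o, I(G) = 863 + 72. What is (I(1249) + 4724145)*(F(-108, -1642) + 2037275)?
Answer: -5793945071880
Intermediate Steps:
I(G) = 935
(I(1249) + 4724145)*(F(-108, -1642) + 2037275) = (935 + 4724145)*((-2060*(-108) + 2123*(-1642)) + 2037275) = 4725080*((222480 - 3485966) + 2037275) = 4725080*(-3263486 + 2037275) = 4725080*(-1226211) = -5793945071880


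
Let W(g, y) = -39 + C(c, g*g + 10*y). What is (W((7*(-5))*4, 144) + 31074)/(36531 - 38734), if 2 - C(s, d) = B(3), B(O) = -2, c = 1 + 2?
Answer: -31039/2203 ≈ -14.089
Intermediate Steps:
c = 3
C(s, d) = 4 (C(s, d) = 2 - 1*(-2) = 2 + 2 = 4)
W(g, y) = -35 (W(g, y) = -39 + 4 = -35)
(W((7*(-5))*4, 144) + 31074)/(36531 - 38734) = (-35 + 31074)/(36531 - 38734) = 31039/(-2203) = 31039*(-1/2203) = -31039/2203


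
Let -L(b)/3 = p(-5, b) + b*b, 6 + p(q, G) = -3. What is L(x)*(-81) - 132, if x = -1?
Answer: -2076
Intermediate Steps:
p(q, G) = -9 (p(q, G) = -6 - 3 = -9)
L(b) = 27 - 3*b² (L(b) = -3*(-9 + b*b) = -3*(-9 + b²) = 27 - 3*b²)
L(x)*(-81) - 132 = (27 - 3*(-1)²)*(-81) - 132 = (27 - 3*1)*(-81) - 132 = (27 - 3)*(-81) - 132 = 24*(-81) - 132 = -1944 - 132 = -2076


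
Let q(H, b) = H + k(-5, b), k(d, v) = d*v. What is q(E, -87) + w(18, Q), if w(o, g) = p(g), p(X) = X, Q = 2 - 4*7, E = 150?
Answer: 559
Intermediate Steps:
Q = -26 (Q = 2 - 28 = -26)
w(o, g) = g
q(H, b) = H - 5*b
q(E, -87) + w(18, Q) = (150 - 5*(-87)) - 26 = (150 + 435) - 26 = 585 - 26 = 559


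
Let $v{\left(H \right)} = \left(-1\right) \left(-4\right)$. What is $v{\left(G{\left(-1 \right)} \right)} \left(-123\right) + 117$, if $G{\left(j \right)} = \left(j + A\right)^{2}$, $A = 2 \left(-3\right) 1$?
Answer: $-375$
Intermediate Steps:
$A = -6$ ($A = \left(-6\right) 1 = -6$)
$G{\left(j \right)} = \left(-6 + j\right)^{2}$ ($G{\left(j \right)} = \left(j - 6\right)^{2} = \left(-6 + j\right)^{2}$)
$v{\left(H \right)} = 4$
$v{\left(G{\left(-1 \right)} \right)} \left(-123\right) + 117 = 4 \left(-123\right) + 117 = -492 + 117 = -375$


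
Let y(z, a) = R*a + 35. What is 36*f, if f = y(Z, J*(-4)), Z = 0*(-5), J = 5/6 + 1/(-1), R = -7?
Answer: 1092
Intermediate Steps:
J = -⅙ (J = 5*(⅙) + 1*(-1) = ⅚ - 1 = -⅙ ≈ -0.16667)
Z = 0
y(z, a) = 35 - 7*a (y(z, a) = -7*a + 35 = 35 - 7*a)
f = 91/3 (f = 35 - (-7)*(-4)/6 = 35 - 7*⅔ = 35 - 14/3 = 91/3 ≈ 30.333)
36*f = 36*(91/3) = 1092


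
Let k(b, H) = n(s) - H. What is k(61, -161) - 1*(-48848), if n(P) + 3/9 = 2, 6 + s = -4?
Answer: 147032/3 ≈ 49011.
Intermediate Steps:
s = -10 (s = -6 - 4 = -10)
n(P) = 5/3 (n(P) = -⅓ + 2 = 5/3)
k(b, H) = 5/3 - H
k(61, -161) - 1*(-48848) = (5/3 - 1*(-161)) - 1*(-48848) = (5/3 + 161) + 48848 = 488/3 + 48848 = 147032/3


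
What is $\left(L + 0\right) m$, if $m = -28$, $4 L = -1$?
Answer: $7$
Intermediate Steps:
$L = - \frac{1}{4}$ ($L = \frac{1}{4} \left(-1\right) = - \frac{1}{4} \approx -0.25$)
$\left(L + 0\right) m = \left(- \frac{1}{4} + 0\right) \left(-28\right) = \left(- \frac{1}{4}\right) \left(-28\right) = 7$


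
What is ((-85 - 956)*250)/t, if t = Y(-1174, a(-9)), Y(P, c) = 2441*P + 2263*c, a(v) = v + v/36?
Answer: 347000/3848889 ≈ 0.090156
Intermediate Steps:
a(v) = 37*v/36 (a(v) = v + v*(1/36) = v + v/36 = 37*v/36)
Y(P, c) = 2263*c + 2441*P
t = -11546667/4 (t = 2263*((37/36)*(-9)) + 2441*(-1174) = 2263*(-37/4) - 2865734 = -83731/4 - 2865734 = -11546667/4 ≈ -2.8867e+6)
((-85 - 956)*250)/t = ((-85 - 956)*250)/(-11546667/4) = -1041*250*(-4/11546667) = -260250*(-4/11546667) = 347000/3848889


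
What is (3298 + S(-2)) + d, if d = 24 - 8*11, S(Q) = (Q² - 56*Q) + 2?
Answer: 3352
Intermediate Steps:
S(Q) = 2 + Q² - 56*Q
d = -64 (d = 24 - 88 = -64)
(3298 + S(-2)) + d = (3298 + (2 + (-2)² - 56*(-2))) - 64 = (3298 + (2 + 4 + 112)) - 64 = (3298 + 118) - 64 = 3416 - 64 = 3352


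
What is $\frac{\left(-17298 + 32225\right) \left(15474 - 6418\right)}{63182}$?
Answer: $\frac{67589456}{31591} \approx 2139.5$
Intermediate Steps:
$\frac{\left(-17298 + 32225\right) \left(15474 - 6418\right)}{63182} = 14927 \cdot 9056 \cdot \frac{1}{63182} = 135178912 \cdot \frac{1}{63182} = \frac{67589456}{31591}$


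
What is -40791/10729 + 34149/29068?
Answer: -819328167/311870572 ≈ -2.6271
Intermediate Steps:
-40791/10729 + 34149/29068 = -819328167/311870572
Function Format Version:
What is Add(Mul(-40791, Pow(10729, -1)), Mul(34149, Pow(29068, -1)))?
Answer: Rational(-819328167, 311870572) ≈ -2.6271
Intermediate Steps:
Add(Mul(-40791, Pow(10729, -1)), Mul(34149, Pow(29068, -1))) = Add(Mul(-40791, Rational(1, 10729)), Mul(34149, Rational(1, 29068))) = Add(Rational(-40791, 10729), Rational(34149, 29068)) = Rational(-819328167, 311870572)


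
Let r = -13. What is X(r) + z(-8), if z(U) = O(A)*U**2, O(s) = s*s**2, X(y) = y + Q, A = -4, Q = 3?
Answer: -4106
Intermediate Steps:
X(y) = 3 + y (X(y) = y + 3 = 3 + y)
O(s) = s**3
z(U) = -64*U**2 (z(U) = (-4)**3*U**2 = -64*U**2)
X(r) + z(-8) = (3 - 13) - 64*(-8)**2 = -10 - 64*64 = -10 - 4096 = -4106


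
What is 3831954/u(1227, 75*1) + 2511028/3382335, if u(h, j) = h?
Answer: 4321344387982/1383375015 ≈ 3123.8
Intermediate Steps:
3831954/u(1227, 75*1) + 2511028/3382335 = 3831954/1227 + 2511028/3382335 = 3831954*(1/1227) + 2511028*(1/3382335) = 1277318/409 + 2511028/3382335 = 4321344387982/1383375015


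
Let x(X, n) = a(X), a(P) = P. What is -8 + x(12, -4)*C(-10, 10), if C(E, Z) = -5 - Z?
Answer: -188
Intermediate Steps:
x(X, n) = X
-8 + x(12, -4)*C(-10, 10) = -8 + 12*(-5 - 1*10) = -8 + 12*(-5 - 10) = -8 + 12*(-15) = -8 - 180 = -188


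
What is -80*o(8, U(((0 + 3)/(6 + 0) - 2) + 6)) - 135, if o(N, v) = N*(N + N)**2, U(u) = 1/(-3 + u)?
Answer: -163975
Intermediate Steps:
o(N, v) = 4*N**3 (o(N, v) = N*(2*N)**2 = N*(4*N**2) = 4*N**3)
-80*o(8, U(((0 + 3)/(6 + 0) - 2) + 6)) - 135 = -320*8**3 - 135 = -320*512 - 135 = -80*2048 - 135 = -163840 - 135 = -163975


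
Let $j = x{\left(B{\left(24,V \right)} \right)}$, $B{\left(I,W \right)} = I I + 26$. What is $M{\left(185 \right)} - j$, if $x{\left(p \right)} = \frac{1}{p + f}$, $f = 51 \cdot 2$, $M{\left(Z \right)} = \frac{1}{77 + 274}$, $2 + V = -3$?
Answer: $\frac{353}{247104} \approx 0.0014285$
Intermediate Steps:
$V = -5$ ($V = -2 - 3 = -5$)
$B{\left(I,W \right)} = 26 + I^{2}$ ($B{\left(I,W \right)} = I^{2} + 26 = 26 + I^{2}$)
$M{\left(Z \right)} = \frac{1}{351}$
$f = 102$
$x{\left(p \right)} = \frac{1}{102 + p}$ ($x{\left(p \right)} = \frac{1}{p + 102} = \frac{1}{102 + p}$)
$j = \frac{1}{704}$ ($j = \frac{1}{102 + \left(26 + 24^{2}\right)} = \frac{1}{102 + \left(26 + 576\right)} = \frac{1}{102 + 602} = \frac{1}{704} \approx 0.0014205$)
$M{\left(185 \right)} - j = \frac{1}{351} - \frac{1}{704} = \frac{353}{247104}$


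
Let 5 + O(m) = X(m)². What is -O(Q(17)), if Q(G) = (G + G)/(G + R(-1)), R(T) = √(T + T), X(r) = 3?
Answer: -4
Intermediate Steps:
R(T) = √2*√T (R(T) = √(2*T) = √2*√T)
Q(G) = 2*G/(G + I*√2) (Q(G) = (G + G)/(G + √2*√(-1)) = (2*G)/(G + √2*I) = (2*G)/(G + I*√2) = 2*G/(G + I*√2))
O(m) = 4 (O(m) = -5 + 3² = -5 + 9 = 4)
-O(Q(17)) = -1*4 = -4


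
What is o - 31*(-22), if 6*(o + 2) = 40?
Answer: 2060/3 ≈ 686.67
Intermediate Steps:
o = 14/3 (o = -2 + (1/6)*40 = -2 + 20/3 = 14/3 ≈ 4.6667)
o - 31*(-22) = 14/3 - 31*(-22) = 14/3 + 682 = 2060/3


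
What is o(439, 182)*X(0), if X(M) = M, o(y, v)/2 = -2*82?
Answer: 0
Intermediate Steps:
o(y, v) = -328 (o(y, v) = 2*(-2*82) = 2*(-164) = -328)
o(439, 182)*X(0) = -328*0 = 0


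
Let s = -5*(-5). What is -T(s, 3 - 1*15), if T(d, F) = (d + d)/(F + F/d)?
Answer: 625/156 ≈ 4.0064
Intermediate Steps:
s = 25
T(d, F) = 2*d/(F + F/d) (T(d, F) = (2*d)/(F + F/d) = 2*d/(F + F/d))
-T(s, 3 - 1*15) = -2*25²/((3 - 1*15)*(1 + 25)) = -2*625/((3 - 15)*26) = -2*625/((-12)*26) = -2*(-1)*625/(12*26) = -1*(-625/156) = 625/156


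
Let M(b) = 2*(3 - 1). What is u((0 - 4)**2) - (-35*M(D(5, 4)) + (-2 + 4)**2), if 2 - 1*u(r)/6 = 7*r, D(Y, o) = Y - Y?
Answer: -524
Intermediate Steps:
D(Y, o) = 0
M(b) = 4 (M(b) = 2*2 = 4)
u(r) = 12 - 42*r
u((0 - 4)**2) - (-35*M(D(5, 4)) + (-2 + 4)**2) = (12 - 42*(0 - 4)**2) - (-35*4 + (-2 + 4)**2) = (12 - 42*(-4)**2) - (-140 + 2**2) = (12 - 42*16) - (-140 + 4) = (12 - 672) - 1*(-136) = -660 + 136 = -524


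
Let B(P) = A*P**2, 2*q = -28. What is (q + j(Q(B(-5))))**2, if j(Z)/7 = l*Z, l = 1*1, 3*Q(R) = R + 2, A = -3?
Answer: 305809/9 ≈ 33979.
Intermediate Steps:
q = -14 (q = (1/2)*(-28) = -14)
B(P) = -3*P**2
Q(R) = 2/3 + R/3 (Q(R) = (R + 2)/3 = (2 + R)/3 = 2/3 + R/3)
l = 1
j(Z) = 7*Z (j(Z) = 7*(1*Z) = 7*Z)
(q + j(Q(B(-5))))**2 = (-14 + 7*(2/3 + (-3*(-5)**2)/3))**2 = (-14 + 7*(2/3 + (-3*25)/3))**2 = (-14 + 7*(2/3 + (1/3)*(-75)))**2 = (-14 + 7*(2/3 - 25))**2 = (-14 + 7*(-73/3))**2 = (-14 - 511/3)**2 = (-553/3)**2 = 305809/9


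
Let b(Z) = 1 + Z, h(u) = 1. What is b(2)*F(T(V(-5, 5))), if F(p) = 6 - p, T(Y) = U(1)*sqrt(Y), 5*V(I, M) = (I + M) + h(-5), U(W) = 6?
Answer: 18 - 18*sqrt(5)/5 ≈ 9.9501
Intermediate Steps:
V(I, M) = 1/5 + I/5 + M/5 (V(I, M) = ((I + M) + 1)/5 = (1 + I + M)/5 = 1/5 + I/5 + M/5)
T(Y) = 6*sqrt(Y)
b(2)*F(T(V(-5, 5))) = (1 + 2)*(6 - 6*sqrt(1/5 + (1/5)*(-5) + (1/5)*5)) = 3*(6 - 6*sqrt(1/5 - 1 + 1)) = 3*(6 - 6*sqrt(1/5)) = 3*(6 - 6*sqrt(5)/5) = 18 - 18*sqrt(5)/5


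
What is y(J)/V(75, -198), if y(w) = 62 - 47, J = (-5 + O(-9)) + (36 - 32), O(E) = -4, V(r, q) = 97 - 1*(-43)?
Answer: 3/28 ≈ 0.10714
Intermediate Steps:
V(r, q) = 140 (V(r, q) = 97 + 43 = 140)
J = -5 (J = (-5 - 4) + (36 - 32) = -9 + 4 = -5)
y(w) = 15
y(J)/V(75, -198) = 15/140 = 15*(1/140) = 3/28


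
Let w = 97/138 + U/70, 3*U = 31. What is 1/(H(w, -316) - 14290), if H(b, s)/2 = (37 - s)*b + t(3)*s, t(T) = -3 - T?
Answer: -2415/23902546 ≈ -0.00010104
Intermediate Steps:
U = 31/3 (U = (⅓)*31 = 31/3 ≈ 10.333)
w = 2054/2415 (w = 97/138 + (31/3)/70 = 97*(1/138) + (31/3)*(1/70) = 97/138 + 31/210 = 2054/2415 ≈ 0.85052)
H(b, s) = -12*s + 2*b*(37 - s) (H(b, s) = 2*((37 - s)*b + (-3 - 1*3)*s) = 2*(b*(37 - s) + (-3 - 3)*s) = 2*(b*(37 - s) - 6*s) = 2*(-6*s + b*(37 - s)) = -12*s + 2*b*(37 - s))
1/(H(w, -316) - 14290) = 1/((-12*(-316) + 74*(2054/2415) - 2*2054/2415*(-316)) - 14290) = 1/((3792 + 151996/2415 + 1298128/2415) - 14290) = 1/(10607804/2415 - 14290) = 1/(-23902546/2415) = -2415/23902546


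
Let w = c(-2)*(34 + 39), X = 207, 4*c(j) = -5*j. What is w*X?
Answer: 75555/2 ≈ 37778.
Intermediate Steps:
c(j) = -5*j/4 (c(j) = (-5*j)/4 = -5*j/4)
w = 365/2 (w = (-5/4*(-2))*(34 + 39) = (5/2)*73 = 365/2 ≈ 182.50)
w*X = (365/2)*207 = 75555/2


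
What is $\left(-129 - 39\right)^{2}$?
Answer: $28224$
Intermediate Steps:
$\left(-129 - 39\right)^{2} = \left(-168\right)^{2} = 28224$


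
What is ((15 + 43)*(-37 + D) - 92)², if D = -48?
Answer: 25220484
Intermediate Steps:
((15 + 43)*(-37 + D) - 92)² = ((15 + 43)*(-37 - 48) - 92)² = (58*(-85) - 92)² = (-4930 - 92)² = (-5022)² = 25220484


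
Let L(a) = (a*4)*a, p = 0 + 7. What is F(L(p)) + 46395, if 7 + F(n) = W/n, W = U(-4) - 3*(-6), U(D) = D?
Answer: 649433/14 ≈ 46388.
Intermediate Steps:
p = 7
L(a) = 4*a**2 (L(a) = (4*a)*a = 4*a**2)
W = 14 (W = -4 - 3*(-6) = -4 + 18 = 14)
F(n) = -7 + 14/n
F(L(p)) + 46395 = (-7 + 14/((4*7**2))) + 46395 = (-7 + 14/((4*49))) + 46395 = (-7 + 14/196) + 46395 = (-7 + 14*(1/196)) + 46395 = (-7 + 1/14) + 46395 = -97/14 + 46395 = 649433/14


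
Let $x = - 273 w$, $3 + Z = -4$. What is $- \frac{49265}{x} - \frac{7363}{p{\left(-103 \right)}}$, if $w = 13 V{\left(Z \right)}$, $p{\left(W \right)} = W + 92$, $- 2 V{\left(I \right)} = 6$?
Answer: $\frac{77851946}{117117} \approx 664.74$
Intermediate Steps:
$Z = -7$ ($Z = -3 - 4 = -7$)
$V{\left(I \right)} = -3$ ($V{\left(I \right)} = \left(- \frac{1}{2}\right) 6 = -3$)
$p{\left(W \right)} = 92 + W$
$w = -39$ ($w = 13 \left(-3\right) = -39$)
$x = 10647$ ($x = \left(-273\right) \left(-39\right) = 10647$)
$- \frac{49265}{x} - \frac{7363}{p{\left(-103 \right)}} = - \frac{49265}{10647} - \frac{7363}{92 - 103} = \left(-49265\right) \frac{1}{10647} - \frac{7363}{-11} = - \frac{49265}{10647} - - \frac{7363}{11} = - \frac{49265}{10647} + \frac{7363}{11} = \frac{77851946}{117117}$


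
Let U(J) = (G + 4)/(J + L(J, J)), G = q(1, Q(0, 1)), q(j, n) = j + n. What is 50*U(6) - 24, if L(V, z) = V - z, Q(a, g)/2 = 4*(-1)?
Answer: -49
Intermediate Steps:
Q(a, g) = -8 (Q(a, g) = 2*(4*(-1)) = 2*(-4) = -8)
G = -7 (G = 1 - 8 = -7)
U(J) = -3/J (U(J) = (-7 + 4)/(J + (J - J)) = -3/(J + 0) = -3/J)
50*U(6) - 24 = 50*(-3/6) - 24 = 50*(-3*⅙) - 24 = 50*(-½) - 24 = -25 - 24 = -49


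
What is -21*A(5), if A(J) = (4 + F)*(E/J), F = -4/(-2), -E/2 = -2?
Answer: -504/5 ≈ -100.80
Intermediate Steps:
E = 4 (E = -2*(-2) = 4)
F = 2 (F = -4*(-½) = 2)
A(J) = 24/J (A(J) = (4 + 2)*(4/J) = 6*(4/J) = 24/J)
-21*A(5) = -504/5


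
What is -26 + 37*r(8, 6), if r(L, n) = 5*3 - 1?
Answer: 492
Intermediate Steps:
r(L, n) = 14 (r(L, n) = 15 - 1 = 14)
-26 + 37*r(8, 6) = -26 + 37*14 = -26 + 518 = 492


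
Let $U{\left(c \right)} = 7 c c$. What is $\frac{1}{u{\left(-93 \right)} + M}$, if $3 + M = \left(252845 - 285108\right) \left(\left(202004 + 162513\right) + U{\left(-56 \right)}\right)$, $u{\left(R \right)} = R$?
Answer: $- \frac{1}{12468649443} \approx -8.0201 \cdot 10^{-11}$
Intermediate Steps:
$U{\left(c \right)} = 7 c^{2}$
$M = -12468649350$ ($M = -3 + \left(252845 - 285108\right) \left(\left(202004 + 162513\right) + 7 \left(-56\right)^{2}\right) = -3 - 32263 \left(364517 + 7 \cdot 3136\right) = -3 - 32263 \left(364517 + 21952\right) = -3 - 12468649347 = -12468649350$)
$\frac{1}{u{\left(-93 \right)} + M} = \frac{1}{-93 - 12468649350} = \frac{1}{-12468649443} = - \frac{1}{12468649443}$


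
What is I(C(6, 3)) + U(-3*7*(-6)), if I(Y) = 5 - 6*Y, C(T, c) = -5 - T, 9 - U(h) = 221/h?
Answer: 9859/126 ≈ 78.246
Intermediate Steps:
U(h) = 9 - 221/h
I(C(6, 3)) + U(-3*7*(-6)) = (5 - 6*(-5 - 1*6)) + (9 - 221/(-3*7*(-6))) = (5 - 6*(-5 - 6)) + (9 - 221/((-21*(-6)))) = (5 - 6*(-11)) + (9 - 221/126) = (5 + 66) + (9 - 221*1/126) = 71 + (9 - 221/126) = 71 + 913/126 = 9859/126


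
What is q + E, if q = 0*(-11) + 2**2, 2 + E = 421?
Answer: 423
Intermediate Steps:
E = 419 (E = -2 + 421 = 419)
q = 4 (q = 0 + 4 = 4)
q + E = 4 + 419 = 423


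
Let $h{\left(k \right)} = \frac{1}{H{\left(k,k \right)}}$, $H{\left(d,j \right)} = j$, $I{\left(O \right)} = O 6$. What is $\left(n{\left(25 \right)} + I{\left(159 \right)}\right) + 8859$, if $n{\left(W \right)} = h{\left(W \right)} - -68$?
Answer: $\frac{247026}{25} \approx 9881.0$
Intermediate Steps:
$I{\left(O \right)} = 6 O$
$h{\left(k \right)} = \frac{1}{k}$
$n{\left(W \right)} = 68 + \frac{1}{W}$ ($n{\left(W \right)} = \frac{1}{W} - -68 = \frac{1}{W} + 68 = 68 + \frac{1}{W}$)
$\left(n{\left(25 \right)} + I{\left(159 \right)}\right) + 8859 = \left(\left(68 + \frac{1}{25}\right) + 6 \cdot 159\right) + 8859 = \left(\left(68 + \frac{1}{25}\right) + 954\right) + 8859 = \left(\frac{1701}{25} + 954\right) + 8859 = \frac{25551}{25} + 8859 = \frac{247026}{25}$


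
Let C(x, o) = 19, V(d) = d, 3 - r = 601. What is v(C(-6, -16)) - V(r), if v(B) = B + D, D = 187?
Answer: 804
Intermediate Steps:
r = -598 (r = 3 - 1*601 = 3 - 601 = -598)
v(B) = 187 + B (v(B) = B + 187 = 187 + B)
v(C(-6, -16)) - V(r) = (187 + 19) - 1*(-598) = 206 + 598 = 804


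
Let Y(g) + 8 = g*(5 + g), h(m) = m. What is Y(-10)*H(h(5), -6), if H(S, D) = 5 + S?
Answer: 420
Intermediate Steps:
Y(g) = -8 + g*(5 + g)
Y(-10)*H(h(5), -6) = (-8 + (-10)² + 5*(-10))*(5 + 5) = (-8 + 100 - 50)*10 = 42*10 = 420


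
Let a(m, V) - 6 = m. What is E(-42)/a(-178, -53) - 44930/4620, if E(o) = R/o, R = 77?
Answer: -771949/79464 ≈ -9.7144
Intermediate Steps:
a(m, V) = 6 + m
E(o) = 77/o
E(-42)/a(-178, -53) - 44930/4620 = (77/(-42))/(6 - 178) - 44930/4620 = (77*(-1/42))/(-172) - 44930*1/4620 = -11/6*(-1/172) - 4493/462 = 11/1032 - 4493/462 = -771949/79464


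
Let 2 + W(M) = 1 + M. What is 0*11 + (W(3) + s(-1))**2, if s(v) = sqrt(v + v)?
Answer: (2 + I*sqrt(2))**2 ≈ 2.0 + 5.6569*I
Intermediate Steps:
W(M) = -1 + M (W(M) = -2 + (1 + M) = -1 + M)
s(v) = sqrt(2)*sqrt(v) (s(v) = sqrt(2*v) = sqrt(2)*sqrt(v))
0*11 + (W(3) + s(-1))**2 = 0*11 + ((-1 + 3) + sqrt(2)*sqrt(-1))**2 = 0 + (2 + sqrt(2)*I)**2 = 0 + (2 + I*sqrt(2))**2 = (2 + I*sqrt(2))**2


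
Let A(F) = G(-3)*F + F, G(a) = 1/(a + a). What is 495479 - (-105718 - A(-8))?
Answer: 1803571/3 ≈ 6.0119e+5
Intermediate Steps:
G(a) = 1/(2*a)
A(F) = 5*F/6 (A(F) = ((1/2)/(-3))*F + F = ((1/2)*(-1/3))*F + F = -F/6 + F = 5*F/6)
495479 - (-105718 - A(-8)) = 495479 - (-105718 - 5*(-8)/6) = 495479 - (-105718 - 1*(-20/3)) = 495479 - (-105718 + 20/3) = 495479 - 1*(-317134/3) = 495479 + 317134/3 = 1803571/3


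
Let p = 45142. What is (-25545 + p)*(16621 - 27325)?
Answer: -209766288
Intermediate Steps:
(-25545 + p)*(16621 - 27325) = (-25545 + 45142)*(16621 - 27325) = 19597*(-10704) = -209766288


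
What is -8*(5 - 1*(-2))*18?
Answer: -1008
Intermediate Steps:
-8*(5 - 1*(-2))*18 = -8*(5 + 2)*18 = -8*7*18 = -56*18 = -1008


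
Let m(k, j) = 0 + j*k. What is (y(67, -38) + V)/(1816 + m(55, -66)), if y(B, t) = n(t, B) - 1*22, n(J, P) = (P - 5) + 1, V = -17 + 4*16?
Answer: -44/907 ≈ -0.048512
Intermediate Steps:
m(k, j) = j*k
V = 47 (V = -17 + 64 = 47)
n(J, P) = -4 + P (n(J, P) = (-5 + P) + 1 = -4 + P)
y(B, t) = -26 + B (y(B, t) = (-4 + B) - 1*22 = (-4 + B) - 22 = -26 + B)
(y(67, -38) + V)/(1816 + m(55, -66)) = ((-26 + 67) + 47)/(1816 - 66*55) = (41 + 47)/(1816 - 3630) = 88/(-1814) = 88*(-1/1814) = -44/907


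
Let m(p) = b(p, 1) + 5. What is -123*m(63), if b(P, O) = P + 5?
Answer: -8979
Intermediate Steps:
b(P, O) = 5 + P
m(p) = 10 + p (m(p) = (5 + p) + 5 = 10 + p)
-123*m(63) = -123*(10 + 63) = -123*73 = -8979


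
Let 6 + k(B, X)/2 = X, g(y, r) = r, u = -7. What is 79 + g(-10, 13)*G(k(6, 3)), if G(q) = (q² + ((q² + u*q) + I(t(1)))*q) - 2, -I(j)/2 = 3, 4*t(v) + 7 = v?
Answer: -5095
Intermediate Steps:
t(v) = -7/4 + v/4
I(j) = -6 (I(j) = -2*3 = -6)
k(B, X) = -12 + 2*X
G(q) = -2 + q² + q*(-6 + q² - 7*q) (G(q) = (q² + ((q² - 7*q) - 6)*q) - 2 = (q² + (-6 + q² - 7*q)*q) - 2 = (q² + q*(-6 + q² - 7*q)) - 2 = -2 + q² + q*(-6 + q² - 7*q))
79 + g(-10, 13)*G(k(6, 3)) = 79 + 13*(-2 + (-12 + 2*3)³ - 6*(-12 + 2*3) - 6*(-12 + 2*3)²) = 79 + 13*(-2 + (-12 + 6)³ - 6*(-12 + 6) - 6*(-12 + 6)²) = 79 + 13*(-2 + (-6)³ - 6*(-6) - 6*(-6)²) = 79 + 13*(-2 - 216 + 36 - 6*36) = 79 + 13*(-2 - 216 + 36 - 216) = 79 + 13*(-398) = 79 - 5174 = -5095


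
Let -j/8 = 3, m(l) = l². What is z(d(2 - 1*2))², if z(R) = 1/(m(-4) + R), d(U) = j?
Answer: 1/64 ≈ 0.015625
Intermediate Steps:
j = -24 (j = -8*3 = -24)
d(U) = -24
z(R) = 1/(16 + R) (z(R) = 1/((-4)² + R) = 1/(16 + R))
z(d(2 - 1*2))² = (1/(16 - 24))² = (1/(-8))² = (-⅛)² = 1/64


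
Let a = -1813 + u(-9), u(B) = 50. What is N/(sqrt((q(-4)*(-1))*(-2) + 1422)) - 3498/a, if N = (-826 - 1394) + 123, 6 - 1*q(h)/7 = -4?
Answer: 3498/1763 - 2097*sqrt(1562)/1562 ≈ -51.075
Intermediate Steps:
q(h) = 70 (q(h) = 42 - 7*(-4) = 42 + 28 = 70)
N = -2097 (N = -2220 + 123 = -2097)
a = -1763 (a = -1813 + 50 = -1763)
N/(sqrt((q(-4)*(-1))*(-2) + 1422)) - 3498/a = -2097/sqrt((70*(-1))*(-2) + 1422) - 3498/(-1763) = -2097/sqrt(-70*(-2) + 1422) - 3498*(-1/1763) = -2097/sqrt(140 + 1422) + 3498/1763 = -2097*sqrt(1562)/1562 + 3498/1763 = 3498/1763 - 2097*sqrt(1562)/1562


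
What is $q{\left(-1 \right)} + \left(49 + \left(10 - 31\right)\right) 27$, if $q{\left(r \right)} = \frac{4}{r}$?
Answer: $752$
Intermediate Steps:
$q{\left(-1 \right)} + \left(49 + \left(10 - 31\right)\right) 27 = \frac{4}{-1} + \left(49 + \left(10 - 31\right)\right) 27 = 4 \left(-1\right) + \left(49 - 21\right) 27 = -4 + 28 \cdot 27 = -4 + 756 = 752$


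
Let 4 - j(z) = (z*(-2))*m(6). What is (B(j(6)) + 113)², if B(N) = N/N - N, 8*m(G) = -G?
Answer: 14161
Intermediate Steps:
m(G) = -G/8 (m(G) = (-G)/8 = -G/8)
j(z) = 4 - 3*z/2 (j(z) = 4 - z*(-2)*(-⅛*6) = 4 - (-2*z)*(-3)/4 = 4 - 3*z/2)
B(N) = 1 - N
(B(j(6)) + 113)² = ((1 - (4 - 3/2*6)) + 113)² = ((1 - (4 - 9)) + 113)² = ((1 - 1*(-5)) + 113)² = ((1 + 5) + 113)² = (6 + 113)² = 119² = 14161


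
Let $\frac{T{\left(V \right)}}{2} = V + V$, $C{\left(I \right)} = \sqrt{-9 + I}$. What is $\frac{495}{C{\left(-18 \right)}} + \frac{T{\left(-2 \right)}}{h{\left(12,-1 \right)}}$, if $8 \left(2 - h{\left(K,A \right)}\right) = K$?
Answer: $-16 - 55 i \sqrt{3} \approx -16.0 - 95.263 i$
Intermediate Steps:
$h{\left(K,A \right)} = 2 - \frac{K}{8}$
$T{\left(V \right)} = 4 V$ ($T{\left(V \right)} = 2 \left(V + V\right) = 2 \cdot 2 V = 4 V$)
$\frac{495}{C{\left(-18 \right)}} + \frac{T{\left(-2 \right)}}{h{\left(12,-1 \right)}} = \frac{495}{\sqrt{-9 - 18}} + \frac{4 \left(-2\right)}{2 - \frac{3}{2}} = \frac{495}{\sqrt{-27}} - \frac{8}{2 - \frac{3}{2}} = \frac{495}{3 i \sqrt{3}} - 8 \frac{1}{\frac{1}{2}} = 495 \left(- \frac{i \sqrt{3}}{9}\right) - 16 = - 55 i \sqrt{3} - 16 = -16 - 55 i \sqrt{3}$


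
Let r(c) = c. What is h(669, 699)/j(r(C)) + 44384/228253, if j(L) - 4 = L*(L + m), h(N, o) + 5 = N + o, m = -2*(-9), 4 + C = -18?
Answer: 315192167/20999276 ≈ 15.010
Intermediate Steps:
C = -22 (C = -4 - 18 = -22)
m = 18
h(N, o) = -5 + N + o (h(N, o) = -5 + (N + o) = -5 + N + o)
j(L) = 4 + L*(18 + L) (j(L) = 4 + L*(L + 18) = 4 + L*(18 + L))
h(669, 699)/j(r(C)) + 44384/228253 = (-5 + 669 + 699)/(4 + (-22)² + 18*(-22)) + 44384/228253 = 1363/(4 + 484 - 396) + 44384*(1/228253) = 1363/92 + 44384/228253 = 315192167/20999276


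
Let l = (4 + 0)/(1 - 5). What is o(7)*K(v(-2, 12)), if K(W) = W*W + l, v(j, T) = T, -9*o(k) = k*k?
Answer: -7007/9 ≈ -778.56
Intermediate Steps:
o(k) = -k**2/9 (o(k) = -k*k/9 = -k**2/9)
l = -1 (l = 4/(-4) = 4*(-1/4) = -1)
K(W) = -1 + W**2 (K(W) = W*W - 1 = W**2 - 1 = -1 + W**2)
o(7)*K(v(-2, 12)) = (-1/9*7**2)*(-1 + 12**2) = (-1/9*49)*(-1 + 144) = -49/9*143 = -7007/9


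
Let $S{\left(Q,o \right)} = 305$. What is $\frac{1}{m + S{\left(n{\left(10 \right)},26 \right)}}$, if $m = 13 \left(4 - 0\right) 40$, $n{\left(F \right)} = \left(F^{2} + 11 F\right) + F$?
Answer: $\frac{1}{2385} \approx 0.00041929$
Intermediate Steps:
$n{\left(F \right)} = F^{2} + 12 F$
$m = 2080$ ($m = 13 \left(4 + 0\right) 40 = 13 \cdot 4 \cdot 40 = 52 \cdot 40 = 2080$)
$\frac{1}{m + S{\left(n{\left(10 \right)},26 \right)}} = \frac{1}{2080 + 305} = \frac{1}{2385}$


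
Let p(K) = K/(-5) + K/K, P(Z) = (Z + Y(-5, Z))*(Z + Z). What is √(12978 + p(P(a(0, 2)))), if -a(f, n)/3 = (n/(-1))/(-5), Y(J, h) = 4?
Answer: √8112715/25 ≈ 113.93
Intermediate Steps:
a(f, n) = -3*n/5 (a(f, n) = -3*n/(-1)/(-5) = -3*n*(-1)*(-1)/5 = -3*(-n)*(-1)/5 = -3*n/5)
P(Z) = 2*Z*(4 + Z) (P(Z) = (Z + 4)*(Z + Z) = (4 + Z)*(2*Z) = 2*Z*(4 + Z))
p(K) = 1 - K/5 (p(K) = K*(-⅕) + 1 = -K/5 + 1 = 1 - K/5)
√(12978 + p(P(a(0, 2)))) = √(12978 + (1 - 2*(-⅗*2)*(4 - ⅗*2)/5)) = √(12978 + (1 - 2*(-6)*(4 - 6/5)/(5*5))) = √(12978 + (1 - 2*(-6)*14/(5*5*5))) = √(12978 + (1 - ⅕*(-168/25))) = √(12978 + (1 + 168/125)) = √(12978 + 293/125) = √(1622543/125) = √8112715/25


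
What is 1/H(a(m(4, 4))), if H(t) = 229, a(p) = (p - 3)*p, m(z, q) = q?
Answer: 1/229 ≈ 0.0043668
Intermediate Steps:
a(p) = p*(-3 + p) (a(p) = (-3 + p)*p = p*(-3 + p))
1/H(a(m(4, 4))) = 1/229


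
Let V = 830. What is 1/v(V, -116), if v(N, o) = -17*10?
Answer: -1/170 ≈ -0.0058824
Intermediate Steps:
v(N, o) = -170
1/v(V, -116) = 1/(-170) = -1/170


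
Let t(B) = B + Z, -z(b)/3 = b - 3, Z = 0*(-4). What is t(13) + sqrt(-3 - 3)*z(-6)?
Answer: 13 + 27*I*sqrt(6) ≈ 13.0 + 66.136*I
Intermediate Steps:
Z = 0
z(b) = 9 - 3*b (z(b) = -3*(b - 3) = -3*(-3 + b) = 9 - 3*b)
t(B) = B (t(B) = B + 0 = B)
t(13) + sqrt(-3 - 3)*z(-6) = 13 + sqrt(-3 - 3)*(9 - 3*(-6)) = 13 + sqrt(-6)*(9 + 18) = 13 + (I*sqrt(6))*27 = 13 + 27*I*sqrt(6)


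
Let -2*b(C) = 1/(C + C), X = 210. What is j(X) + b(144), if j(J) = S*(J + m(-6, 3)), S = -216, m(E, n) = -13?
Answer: -24509953/576 ≈ -42552.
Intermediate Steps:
b(C) = -1/(4*C) (b(C) = -1/(2*(C + C)) = -1/(2*C)/2 = -1/(4*C))
j(J) = 2808 - 216*J (j(J) = -216*(J - 13) = -216*(-13 + J) = 2808 - 216*J)
j(X) + b(144) = (2808 - 216*210) - ¼/144 = (2808 - 45360) - ¼*1/144 = -42552 - 1/576 = -24509953/576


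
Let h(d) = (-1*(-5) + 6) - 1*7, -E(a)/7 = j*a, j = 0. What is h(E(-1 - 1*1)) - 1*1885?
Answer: -1881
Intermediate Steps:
E(a) = 0 (E(a) = -0*a = -7*0 = 0)
h(d) = 4 (h(d) = (5 + 6) - 7 = 11 - 7 = 4)
h(E(-1 - 1*1)) - 1*1885 = 4 - 1*1885 = 4 - 1885 = -1881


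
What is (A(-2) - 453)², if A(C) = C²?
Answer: 201601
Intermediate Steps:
(A(-2) - 453)² = ((-2)² - 453)² = (4 - 453)² = (-449)² = 201601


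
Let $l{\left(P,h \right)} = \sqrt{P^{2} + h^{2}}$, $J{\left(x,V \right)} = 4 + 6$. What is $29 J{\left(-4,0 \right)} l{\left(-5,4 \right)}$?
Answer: $290 \sqrt{41} \approx 1856.9$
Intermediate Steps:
$J{\left(x,V \right)} = 10$
$29 J{\left(-4,0 \right)} l{\left(-5,4 \right)} = 29 \cdot 10 \sqrt{\left(-5\right)^{2} + 4^{2}} = 290 \sqrt{25 + 16} = 290 \sqrt{41}$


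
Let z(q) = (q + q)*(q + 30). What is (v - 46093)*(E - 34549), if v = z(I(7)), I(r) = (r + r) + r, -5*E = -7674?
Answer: 7255035521/5 ≈ 1.4510e+9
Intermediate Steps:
E = 7674/5 (E = -1/5*(-7674) = 7674/5 ≈ 1534.8)
I(r) = 3*r (I(r) = 2*r + r = 3*r)
z(q) = 2*q*(30 + q) (z(q) = (2*q)*(30 + q) = 2*q*(30 + q))
v = 2142 (v = 2*(3*7)*(30 + 3*7) = 2*21*(30 + 21) = 2*21*51 = 2142)
(v - 46093)*(E - 34549) = (2142 - 46093)*(7674/5 - 34549) = -43951*(-165071/5) = 7255035521/5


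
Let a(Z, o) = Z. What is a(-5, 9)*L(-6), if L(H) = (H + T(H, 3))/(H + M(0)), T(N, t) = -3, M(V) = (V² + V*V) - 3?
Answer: -5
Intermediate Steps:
M(V) = -3 + 2*V² (M(V) = (V² + V²) - 3 = 2*V² - 3 = -3 + 2*V²)
L(H) = 1 (L(H) = (H - 3)/(H + (-3 + 2*0²)) = (-3 + H)/(H + (-3 + 2*0)) = (-3 + H)/(H + (-3 + 0)) = (-3 + H)/(H - 3) = (-3 + H)/(-3 + H) = 1)
a(-5, 9)*L(-6) = -5*1 = -5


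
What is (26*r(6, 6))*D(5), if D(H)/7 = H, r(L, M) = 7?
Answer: 6370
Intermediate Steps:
D(H) = 7*H
(26*r(6, 6))*D(5) = (26*7)*(7*5) = 182*35 = 6370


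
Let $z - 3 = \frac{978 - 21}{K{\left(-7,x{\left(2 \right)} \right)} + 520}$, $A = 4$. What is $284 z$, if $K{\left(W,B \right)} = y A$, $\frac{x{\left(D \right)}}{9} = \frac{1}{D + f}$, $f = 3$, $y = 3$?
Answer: $\frac{181263}{133} \approx 1362.9$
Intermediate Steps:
$x{\left(D \right)} = \frac{9}{3 + D}$ ($x{\left(D \right)} = \frac{9}{D + 3} = \frac{9}{3 + D}$)
$K{\left(W,B \right)} = 12$ ($K{\left(W,B \right)} = 3 \cdot 4 = 12$)
$z = \frac{2553}{532}$ ($z = 3 + \frac{978 - 21}{12 + 520} = 3 + \frac{957}{532} = \frac{2553}{532} \approx 4.7989$)
$284 z = 284 \cdot \frac{2553}{532} = \frac{181263}{133}$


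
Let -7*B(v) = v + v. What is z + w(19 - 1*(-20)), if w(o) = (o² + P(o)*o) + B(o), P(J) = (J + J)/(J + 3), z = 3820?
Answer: 37816/7 ≈ 5402.3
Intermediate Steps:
B(v) = -2*v/7 (B(v) = -(v + v)/7 = -2*v/7)
P(J) = 2*J/(3 + J) (P(J) = (2*J)/(3 + J) = 2*J/(3 + J))
w(o) = o² - 2*o/7 + 2*o²/(3 + o) (w(o) = (o² + (2*o/(3 + o))*o) - 2*o/7 = (o² + 2*o²/(3 + o)) - 2*o/7 = o² - 2*o/7 + 2*o²/(3 + o))
z + w(19 - 1*(-20)) = 3820 + (19 - 1*(-20))*(-6 + 7*(19 - 1*(-20))² + 33*(19 - 1*(-20)))/(7*(3 + (19 - 1*(-20)))) = 3820 + (19 + 20)*(-6 + 7*(19 + 20)² + 33*(19 + 20))/(7*(3 + (19 + 20))) = 3820 + (⅐)*39*(-6 + 7*39² + 33*39)/(3 + 39) = 3820 + (⅐)*39*(-6 + 7*1521 + 1287)/42 = 3820 + (⅐)*39*(1/42)*(-6 + 10647 + 1287) = 3820 + (⅐)*39*(1/42)*11928 = 3820 + 11076/7 = 37816/7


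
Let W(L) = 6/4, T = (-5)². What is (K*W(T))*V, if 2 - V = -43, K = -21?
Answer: -2835/2 ≈ -1417.5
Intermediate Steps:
V = 45 (V = 2 - 1*(-43) = 2 + 43 = 45)
T = 25
W(L) = 3/2 (W(L) = 6*(¼) = 3/2)
(K*W(T))*V = -21*3/2*45 = -63/2*45 = -2835/2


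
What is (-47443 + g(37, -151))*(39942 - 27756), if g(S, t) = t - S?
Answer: -580431366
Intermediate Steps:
(-47443 + g(37, -151))*(39942 - 27756) = (-47443 + (-151 - 1*37))*(39942 - 27756) = (-47443 + (-151 - 37))*12186 = (-47443 - 188)*12186 = -47631*12186 = -580431366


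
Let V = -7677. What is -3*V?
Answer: 23031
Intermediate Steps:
-3*V = -3*(-7677) = 23031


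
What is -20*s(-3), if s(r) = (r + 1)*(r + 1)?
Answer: -80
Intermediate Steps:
s(r) = (1 + r)² (s(r) = (1 + r)*(1 + r) = (1 + r)²)
-20*s(-3) = -20*(1 - 3)² = -20*(-2)² = -20*4 = -80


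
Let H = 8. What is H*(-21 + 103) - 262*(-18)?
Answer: 5372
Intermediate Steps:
H*(-21 + 103) - 262*(-18) = 8*(-21 + 103) - 262*(-18) = 8*82 + 4716 = 656 + 4716 = 5372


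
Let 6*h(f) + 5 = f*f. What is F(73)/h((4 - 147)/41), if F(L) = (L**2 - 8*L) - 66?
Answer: 23596197/6022 ≈ 3918.3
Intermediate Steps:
h(f) = -5/6 + f**2/6 (h(f) = -5/6 + (f*f)/6 = -5/6 + f**2/6)
F(L) = -66 + L**2 - 8*L
F(73)/h((4 - 147)/41) = (-66 + 73**2 - 8*73)/(-5/6 + ((4 - 147)/41)**2/6) = (-66 + 5329 - 584)/(-5/6 + (-143*1/41)**2/6) = 4679/(-5/6 + (-143/41)**2/6) = 4679/(-5/6 + (1/6)*(20449/1681)) = 4679/(-5/6 + 20449/10086) = 4679/(6022/5043) = 4679*(5043/6022) = 23596197/6022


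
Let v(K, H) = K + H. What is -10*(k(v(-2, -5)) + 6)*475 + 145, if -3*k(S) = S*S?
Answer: 147685/3 ≈ 49228.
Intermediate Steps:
v(K, H) = H + K
k(S) = -S**2/3 (k(S) = -S*S/3 = -S**2/3)
-10*(k(v(-2, -5)) + 6)*475 + 145 = -10*(-(-5 - 2)**2/3 + 6)*475 + 145 = -10*(-1/3*(-7)**2 + 6)*475 + 145 = -10*(-1/3*49 + 6)*475 + 145 = -10*(-49/3 + 6)*475 + 145 = -10*(-31/3)*475 + 145 = (310/3)*475 + 145 = 147250/3 + 145 = 147685/3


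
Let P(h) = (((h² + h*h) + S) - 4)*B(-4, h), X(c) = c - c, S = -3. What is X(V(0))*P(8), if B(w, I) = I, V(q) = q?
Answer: 0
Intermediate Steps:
X(c) = 0
P(h) = h*(-7 + 2*h²) (P(h) = (((h² + h*h) - 3) - 4)*h = (((h² + h²) - 3) - 4)*h = ((2*h² - 3) - 4)*h = ((-3 + 2*h²) - 4)*h = (-7 + 2*h²)*h = h*(-7 + 2*h²))
X(V(0))*P(8) = 0*(8*(-7 + 2*8²)) = 0*(8*(-7 + 2*64)) = 0*(8*(-7 + 128)) = 0*(8*121) = 0*968 = 0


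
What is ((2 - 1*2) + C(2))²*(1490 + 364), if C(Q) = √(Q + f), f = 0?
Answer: 3708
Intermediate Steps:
C(Q) = √Q (C(Q) = √(Q + 0) = √Q)
((2 - 1*2) + C(2))²*(1490 + 364) = ((2 - 1*2) + √2)²*(1490 + 364) = ((2 - 2) + √2)²*1854 = (0 + √2)²*1854 = (√2)²*1854 = 2*1854 = 3708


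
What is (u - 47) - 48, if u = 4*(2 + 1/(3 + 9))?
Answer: -260/3 ≈ -86.667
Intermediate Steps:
u = 25/3 (u = 4*(2 + 1/12) = 4*(25/12) = 25/3 ≈ 8.3333)
(u - 47) - 48 = (25/3 - 47) - 48 = -116/3 - 48 = -260/3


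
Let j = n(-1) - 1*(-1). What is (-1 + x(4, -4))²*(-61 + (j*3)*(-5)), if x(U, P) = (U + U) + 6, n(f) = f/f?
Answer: -15379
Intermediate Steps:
n(f) = 1
j = 2 (j = 1 - 1*(-1) = 1 + 1 = 2)
x(U, P) = 6 + 2*U (x(U, P) = 2*U + 6 = 6 + 2*U)
(-1 + x(4, -4))²*(-61 + (j*3)*(-5)) = (-1 + (6 + 2*4))²*(-61 + (2*3)*(-5)) = (-1 + (6 + 8))²*(-61 + 6*(-5)) = (-1 + 14)²*(-61 - 30) = 13²*(-91) = 169*(-91) = -15379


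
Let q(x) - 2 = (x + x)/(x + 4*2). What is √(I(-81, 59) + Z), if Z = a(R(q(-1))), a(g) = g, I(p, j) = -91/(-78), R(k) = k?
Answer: 11*√42/42 ≈ 1.6973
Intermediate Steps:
q(x) = 2 + 2*x/(8 + x) (q(x) = 2 + (x + x)/(x + 4*2) = 2 + (2*x)/(x + 8) = 2 + (2*x)/(8 + x) = 2 + 2*x/(8 + x))
I(p, j) = 7/6 (I(p, j) = -91*(-1/78) = 7/6)
Z = 12/7 (Z = 4*(4 - 1)/(8 - 1) = 4*3/7 = 4*(⅐)*3 = 12/7 ≈ 1.7143)
√(I(-81, 59) + Z) = √(7/6 + 12/7) = √(121/42) = 11*√42/42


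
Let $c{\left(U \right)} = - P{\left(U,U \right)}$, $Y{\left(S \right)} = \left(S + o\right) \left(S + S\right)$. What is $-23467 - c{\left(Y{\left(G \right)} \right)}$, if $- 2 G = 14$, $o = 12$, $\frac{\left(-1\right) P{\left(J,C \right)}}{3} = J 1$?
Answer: $-23257$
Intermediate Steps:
$P{\left(J,C \right)} = - 3 J$ ($P{\left(J,C \right)} = - 3 J 1 = - 3 J$)
$G = -7$ ($G = \left(- \frac{1}{2}\right) 14 = -7$)
$Y{\left(S \right)} = 2 S \left(12 + S\right)$ ($Y{\left(S \right)} = \left(S + 12\right) \left(S + S\right) = \left(12 + S\right) 2 S = 2 S \left(12 + S\right)$)
$c{\left(U \right)} = 3 U$ ($c{\left(U \right)} = - \left(-3\right) U = 3 U$)
$-23467 - c{\left(Y{\left(G \right)} \right)} = -23467 - 3 \cdot 2 \left(-7\right) \left(12 - 7\right) = -23467 - 3 \cdot 2 \left(-7\right) 5 = -23467 - 3 \left(-70\right) = -23467 - -210 = -23467 + 210 = -23257$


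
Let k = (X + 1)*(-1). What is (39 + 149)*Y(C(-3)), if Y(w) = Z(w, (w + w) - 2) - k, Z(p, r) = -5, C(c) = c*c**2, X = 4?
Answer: 0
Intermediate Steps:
C(c) = c**3
k = -5 (k = (4 + 1)*(-1) = 5*(-1) = -5)
Y(w) = 0 (Y(w) = -5 - 1*(-5) = -5 + 5 = 0)
(39 + 149)*Y(C(-3)) = (39 + 149)*0 = 188*0 = 0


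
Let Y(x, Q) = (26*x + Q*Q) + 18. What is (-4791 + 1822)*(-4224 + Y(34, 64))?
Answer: -2298006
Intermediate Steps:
Y(x, Q) = 18 + Q² + 26*x (Y(x, Q) = (26*x + Q²) + 18 = (Q² + 26*x) + 18 = 18 + Q² + 26*x)
(-4791 + 1822)*(-4224 + Y(34, 64)) = (-4791 + 1822)*(-4224 + (18 + 64² + 26*34)) = -2969*(-4224 + (18 + 4096 + 884)) = -2969*(-4224 + 4998) = -2969*774 = -2298006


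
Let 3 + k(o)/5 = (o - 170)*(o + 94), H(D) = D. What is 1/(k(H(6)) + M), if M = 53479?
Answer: -1/28536 ≈ -3.5043e-5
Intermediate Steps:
k(o) = -15 + 5*(-170 + o)*(94 + o) (k(o) = -15 + 5*((o - 170)*(o + 94)) = -15 + 5*((-170 + o)*(94 + o)) = -15 + 5*(-170 + o)*(94 + o))
1/(k(H(6)) + M) = 1/((-79915 - 380*6 + 5*6²) + 53479) = 1/((-79915 - 2280 + 5*36) + 53479) = 1/((-79915 - 2280 + 180) + 53479) = 1/(-82015 + 53479) = 1/(-28536) = -1/28536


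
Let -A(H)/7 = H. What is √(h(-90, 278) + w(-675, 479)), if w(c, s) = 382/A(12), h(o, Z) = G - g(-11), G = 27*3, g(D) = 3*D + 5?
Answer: √184254/42 ≈ 10.220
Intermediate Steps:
g(D) = 5 + 3*D
A(H) = -7*H
G = 81
h(o, Z) = 109 (h(o, Z) = 81 - (5 + 3*(-11)) = 81 - (5 - 33) = 81 - 1*(-28) = 81 + 28 = 109)
w(c, s) = -191/42 (w(c, s) = 382/((-7*12)) = 382/(-84) = 382*(-1/84) = -191/42)
√(h(-90, 278) + w(-675, 479)) = √(109 - 191/42) = √(4387/42) = √184254/42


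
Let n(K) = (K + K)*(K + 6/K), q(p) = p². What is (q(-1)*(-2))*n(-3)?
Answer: -60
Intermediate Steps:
n(K) = 2*K*(K + 6/K) (n(K) = (2*K)*(K + 6/K) = 2*K*(K + 6/K))
(q(-1)*(-2))*n(-3) = ((-1)²*(-2))*(12 + 2*(-3)²) = (1*(-2))*(12 + 2*9) = -2*(12 + 18) = -2*30 = -60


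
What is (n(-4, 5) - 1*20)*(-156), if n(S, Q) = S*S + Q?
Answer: -156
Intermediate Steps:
n(S, Q) = Q + S**2 (n(S, Q) = S**2 + Q = Q + S**2)
(n(-4, 5) - 1*20)*(-156) = ((5 + (-4)**2) - 1*20)*(-156) = ((5 + 16) - 20)*(-156) = (21 - 20)*(-156) = 1*(-156) = -156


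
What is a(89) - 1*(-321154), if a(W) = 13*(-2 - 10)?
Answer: 320998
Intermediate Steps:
a(W) = -156 (a(W) = 13*(-12) = -156)
a(89) - 1*(-321154) = -156 - 1*(-321154) = -156 + 321154 = 320998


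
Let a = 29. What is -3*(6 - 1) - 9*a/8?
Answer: -381/8 ≈ -47.625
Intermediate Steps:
-3*(6 - 1) - 9*a/8 = -3*(6 - 1) - 261/8 = -3*5 - 261/8 = -15 - 9*29/8 = -15 - 261/8 = -381/8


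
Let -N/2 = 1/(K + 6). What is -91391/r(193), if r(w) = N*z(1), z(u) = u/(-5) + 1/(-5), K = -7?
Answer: 456955/4 ≈ 1.1424e+5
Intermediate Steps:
N = 2 (N = -2/(-7 + 6) = -2/(-1) = -2*(-1) = 2)
z(u) = -⅕ - u/5 (z(u) = u*(-⅕) + 1*(-⅕) = -u/5 - ⅕ = -⅕ - u/5)
r(w) = -⅘ (r(w) = 2*(-⅕ - ⅕*1) = 2*(-⅕ - ⅕) = 2*(-⅖) = -⅘)
-91391/r(193) = -91391/(-⅘) = -91391*(-5/4) = 456955/4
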